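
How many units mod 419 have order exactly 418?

180

φ(419) = 419 − 1 = 418 = 2 · 11 · 19.
In a cyclic group of order 418, there are φ(d) elements of order d for each divisor d of 418, and zero for non-divisors.
418 = 2 · 11 · 19 divides 418, and φ(418) = 180.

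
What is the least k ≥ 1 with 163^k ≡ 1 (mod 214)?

By Lagrange's theorem, ord_214(163) divides φ(214) = φ(2)·φ(107) = 1·106 = 106 = 2 · 53.
Divisors of 106: 1, 2, 53, 106.
Evaluate successive powers at the divisors of 106:
163^1 ≡ 163
163^2 ≡ 33
163^53 ≡ 1
So ord_214(163) = 53.

53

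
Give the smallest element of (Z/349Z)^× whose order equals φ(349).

φ(349) = 349 − 1 = 348 = 2^2 · 3 · 29.
g is a primitive root iff g^(348/q) ≢ 1 (mod 349) for each prime q ∈ {2, 3, 29}.
g = 2: 2^174 ≡ 348; 2^116 ≡ 226; 2^12 ≡ 257 — none is 1, so 2 is a primitive root.
So 2 is the smallest generator of (Z/349Z)^×.

2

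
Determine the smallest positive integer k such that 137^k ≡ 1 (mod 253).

By Lagrange's theorem, ord_253(137) divides φ(253) = φ(11·23) = (11−1)·(23−1) = 10·22 = 220 = 2^2 · 5 · 11.
Divisors of 220: 1, 2, 4, 5, 10, 11, 20, 22, 44, 55, 110, 220.
Evaluate successive powers at the divisors of 220:
137^1 ≡ 137
137^2 ≡ 47
137^4 ≡ 185
137^5 ≡ 45
137^10 ≡ 1
Hence ord(137) = 10.

10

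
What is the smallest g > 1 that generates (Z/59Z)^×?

2

φ(59) = 59 − 1 = 58 = 2 · 29.
g is a primitive root iff g^(58/q) ≢ 1 (mod 59) for each prime q ∈ {2, 29}.
g = 2: 2^29 ≡ 58; 2^2 ≡ 4 — none is 1, so 2 is a primitive root.
Hence the least primitive root of 59 is 2.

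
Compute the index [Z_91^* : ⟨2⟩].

6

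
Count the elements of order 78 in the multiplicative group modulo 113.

0

φ(113) = 113 − 1 = 112 = 2^4 · 7.
Since (Z/113Z)^× is cyclic of order 112, the number of elements of order d is φ(d) when d | 112 and 0 otherwise.
Here 112 is not a multiple of 78, so there are no elements of order 78.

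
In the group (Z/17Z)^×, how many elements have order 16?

8

φ(17) = 17 − 1 = 16 = 2^4.
In a cyclic group of order 16, there are φ(d) elements of order d for each divisor d of 16, and zero for non-divisors.
16 = 2^4 divides 16, and φ(16) = 8.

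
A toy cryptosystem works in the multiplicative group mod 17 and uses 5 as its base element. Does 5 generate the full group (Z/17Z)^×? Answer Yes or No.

φ(17) = 17 − 1 = 16 = 2^4.
5 is a primitive root mod 17 iff 5^(φ(17)/q) ≢ 1 for every prime q | φ(17), i.e. q ∈ {2}.
5^8 ≡ 16 (mod 17)  [q = 2: ≢ 1 ✓]
Every test exponent gives a nontrivial residue, hence 5 generates the full group.

Yes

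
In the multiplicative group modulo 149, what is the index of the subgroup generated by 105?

37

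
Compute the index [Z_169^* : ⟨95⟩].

2

Since 95 ∈ (Z/169Z)^×, its order divides φ(169) = φ(13^2) = 13·(13−1) = 156 = 2^2 · 3 · 13.
Divisors of 156: 1, 2, 3, 4, 6, 12, 13, 26, 39, 52, 78, 156.
Check 95^d mod 169 for each divisor in increasing order:
95^1 ≡ 95 (mod 169)
95^2 ≡ 68 (mod 169)
95^3 ≡ 38 (mod 169)
95^4 ≡ 61 (mod 169)
95^6 ≡ 92 (mod 169)
95^12 ≡ 14 (mod 169)
95^13 ≡ 147 (mod 169)
95^26 ≡ 146 (mod 169)
95^39 ≡ 168 (mod 169)
95^52 ≡ 22 (mod 169)
95^78 ≡ 1 (mod 169) ✓
Thus |⟨95⟩| = ord(95) = 78.
The index is φ(169) / ord(95) = 156 / 78 = 2.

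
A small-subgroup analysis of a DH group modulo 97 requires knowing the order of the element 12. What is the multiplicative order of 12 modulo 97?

16

Since 12 ∈ (Z/97Z)^×, its order divides φ(97) = 97 − 1 = 96 = 2^5 · 3.
Divisors of 96: 1, 2, 3, 4, 6, 8, 12, 16, 24, 32, 48, 96.
Compute 12^d (mod 97) for the divisors d until we hit 1:
12^1 ≡ 12 (mod 97)
12^2 ≡ 47 (mod 97)
12^3 ≡ 79 (mod 97)
12^4 ≡ 75 (mod 97)
12^6 ≡ 33 (mod 97)
12^8 ≡ 96 (mod 97)
12^12 ≡ 22 (mod 97)
12^16 ≡ 1 (mod 97) ✓
Therefore the multiplicative order of 12 modulo 97 is 16.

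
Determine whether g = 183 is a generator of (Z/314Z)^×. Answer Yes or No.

φ(314) = φ(2)·φ(157) = 1·156 = 156 = 2^2 · 3 · 13.
It suffices to check that the order of 183 is not a proper divisor of 156: compute 183^(156/q) for q ∈ {2, 3, 13}.
183^78 ≡ 313 (mod 314)  [q = 2: ≢ 1 ✓]
183^52 ≡ 301 (mod 314)  [q = 3: ≢ 1 ✓]
183^12 ≡ 171 (mod 314)  [q = 13: ≢ 1 ✓]
All checks pass, so 183 has order 156 and is a primitive root modulo 314.

Yes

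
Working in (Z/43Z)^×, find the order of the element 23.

21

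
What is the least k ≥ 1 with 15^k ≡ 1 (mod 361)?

342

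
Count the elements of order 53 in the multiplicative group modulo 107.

52

φ(107) = 107 − 1 = 106 = 2 · 53.
Since (Z/107Z)^× is cyclic of order 106, the number of elements of order d is φ(d) when d | 106 and 0 otherwise.
53 | 106, and φ(53) = 53 − 1 = 52.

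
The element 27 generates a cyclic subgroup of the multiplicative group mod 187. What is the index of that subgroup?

By Lagrange's theorem, ord_187(27) divides φ(187) = φ(11·17) = (11−1)·(17−1) = 10·16 = 160 = 2^5 · 5.
Divisors of 160: 1, 2, 4, 5, 8, 10, 16, 20, 32, 40, 80, 160.
Test each divisor d:
27^1 ≡ 27 (mod 187)
27^2 ≡ 168 (mod 187)
27^4 ≡ 174 (mod 187)
27^5 ≡ 23 (mod 187)
27^8 ≡ 169 (mod 187)
27^10 ≡ 155 (mod 187)
27^16 ≡ 137 (mod 187)
27^20 ≡ 89 (mod 187)
27^32 ≡ 69 (mod 187)
27^40 ≡ 67 (mod 187)
27^80 ≡ 1 (mod 187) ✓
So ord_187(27) = 80, hence |⟨27⟩| = 80.
Index = |(Z/187Z)^×| / |⟨27⟩| = 160 / 80 = 2.

2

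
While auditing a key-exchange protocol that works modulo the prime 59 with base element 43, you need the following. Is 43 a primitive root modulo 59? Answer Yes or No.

φ(59) = 59 − 1 = 58 = 2 · 29.
It suffices to check that the order of 43 is not a proper divisor of 58: compute 43^(58/q) for q ∈ {2, 29}.
43^29 ≡ 58 (mod 59)  [q = 2: ≢ 1 ✓]
43^2 ≡ 20 (mod 59)  [q = 29: ≢ 1 ✓]
All checks pass, so 43 has order 58 and is a primitive root modulo 59.

Yes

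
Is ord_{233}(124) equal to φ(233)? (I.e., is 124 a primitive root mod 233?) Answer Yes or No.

No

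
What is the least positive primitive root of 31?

3

φ(31) = 31 − 1 = 30 = 2 · 3 · 5.
g is a primitive root iff g^(30/q) ≢ 1 (mod 31) for each prime q ∈ {2, 3, 5}.
g = 2: 2^15 ≡ 1 — hits 1, so not a primitive root.
g = 3: 3^15 ≡ 30; 3^10 ≡ 25; 3^6 ≡ 16 — none is 1, so 3 is a primitive root.
Hence the least primitive root of 31 is 3.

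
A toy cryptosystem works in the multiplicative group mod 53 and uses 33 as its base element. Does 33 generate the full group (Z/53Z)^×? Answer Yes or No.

φ(53) = 53 − 1 = 52 = 2^2 · 13.
33 is a primitive root mod 53 iff 33^(φ(53)/q) ≢ 1 for every prime q | φ(53), i.e. q ∈ {2, 13}.
33^26 ≡ 52 (mod 53)  [q = 2: ≢ 1 ✓]
33^4 ≡ 46 (mod 53)  [q = 13: ≢ 1 ✓]
Every test exponent gives a nontrivial residue, hence 33 generates the full group.

Yes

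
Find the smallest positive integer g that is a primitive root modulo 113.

3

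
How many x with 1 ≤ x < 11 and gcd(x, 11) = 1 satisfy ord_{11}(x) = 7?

φ(11) = 11 − 1 = 10 = 2 · 5.
Since (Z/11Z)^× is cyclic of order 10, the number of elements of order d is φ(d) when d | 10 and 0 otherwise.
7 does not divide 10, so no element of (Z/11Z)^× has order 7.

0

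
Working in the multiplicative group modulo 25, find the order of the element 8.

20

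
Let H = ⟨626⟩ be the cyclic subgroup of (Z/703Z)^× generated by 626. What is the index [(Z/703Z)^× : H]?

By Lagrange's theorem, ord_703(626) divides φ(703) = φ(19·37) = (19−1)·(37−1) = 18·36 = 648 = 2^3 · 3^4.
Divisors of 648: 1, 2, 3, 4, 6, 8, 9, 12, 18, 24, 27, 36, 54, 72, 81, 108, 162, 216, 324, 648.
Test each divisor d:
626^1 ≡ 626
626^2 ≡ 305
626^3 ≡ 417
626^4 ≡ 229
626^6 ≡ 248
626^8 ≡ 419
626^9 ≡ 75
626^12 ≡ 343
626^18 ≡ 1
So ord_703(626) = 18, hence |⟨626⟩| = 18.
[(Z/703Z)^× : ⟨626⟩] = 648/18 = 36.

36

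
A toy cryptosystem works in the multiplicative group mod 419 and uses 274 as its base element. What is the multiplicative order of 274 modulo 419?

418

Since 274 ∈ (Z/419Z)^×, its order divides φ(419) = 419 − 1 = 418 = 2 · 11 · 19.
Divisors of 418: 1, 2, 11, 19, 22, 38, 209, 418.
Evaluate successive powers at the divisors of 418:
274^1 ≡ 274
274^2 ≡ 75
274^11 ≡ 312
274^19 ≡ 360
274^22 ≡ 136
274^38 ≡ 129
274^209 ≡ 418
274^418 ≡ 1
The smallest such exponent is 418, so the order of 274 is 418.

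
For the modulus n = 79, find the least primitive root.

3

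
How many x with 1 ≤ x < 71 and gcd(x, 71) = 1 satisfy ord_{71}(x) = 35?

24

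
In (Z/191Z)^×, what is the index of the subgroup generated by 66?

Since 66 ∈ (Z/191Z)^×, its order divides φ(191) = 191 − 1 = 190 = 2 · 5 · 19.
Divisors of 190: 1, 2, 5, 10, 19, 38, 95, 190.
Compute 66^d (mod 191) for the divisors d until we hit 1:
66^1 ≡ 66 (mod 191)
66^2 ≡ 154 (mod 191)
66^5 ≡ 11 (mod 191)
66^10 ≡ 121 (mod 191)
66^19 ≡ 190 (mod 191)
66^38 ≡ 1 (mod 191) ✓
The order of 66 is 38, so the subgroup it generates has 38 elements.
[(Z/191Z)^× : ⟨66⟩] = 190/38 = 5.

5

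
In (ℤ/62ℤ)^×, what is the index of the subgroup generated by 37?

5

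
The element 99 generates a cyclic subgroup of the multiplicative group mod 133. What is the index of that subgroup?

The order of 99 must divide φ(133) = φ(7·19) = (7−1)·(19−1) = 6·18 = 108 = 2^2 · 3^3.
Divisors of 108: 1, 2, 3, 4, 6, 9, 12, 18, 27, 36, 54, 108.
Compute 99^d (mod 133) for the divisors d until we hit 1:
99^1 ≡ 99
99^2 ≡ 92
99^3 ≡ 64
99^4 ≡ 85
99^6 ≡ 106
99^9 ≡ 1
Thus |⟨99⟩| = ord(99) = 9.
[(Z/133Z)^× : ⟨99⟩] = 108/9 = 12.

12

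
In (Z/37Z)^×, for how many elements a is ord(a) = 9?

φ(37) = 37 − 1 = 36 = 2^2 · 3^2.
Since (Z/37Z)^× is cyclic of order 36, the number of elements of order d is φ(d) when d | 36 and 0 otherwise.
9 = 3^2 divides 36, and φ(9) = 6.

6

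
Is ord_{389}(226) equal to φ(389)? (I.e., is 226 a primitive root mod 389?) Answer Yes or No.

Yes

φ(389) = 389 − 1 = 388 = 2^2 · 97.
226 is a primitive root mod 389 iff 226^(φ(389)/q) ≢ 1 for every prime q | φ(389), i.e. q ∈ {2, 97}.
226^194 ≡ 388 (mod 389)  [q = 2: ≢ 1 ✓]
226^4 ≡ 74 (mod 389)  [q = 97: ≢ 1 ✓]
Every test exponent gives a nontrivial residue, hence 226 generates the full group.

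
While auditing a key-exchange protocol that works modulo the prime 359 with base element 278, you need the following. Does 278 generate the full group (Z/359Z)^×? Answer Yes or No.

Yes

φ(359) = 359 − 1 = 358 = 2 · 179.
An element g generates (Z/359Z)^× iff g^(358/q) ≢ 1 (mod 359) for each prime q ∈ {2, 179}.
278^179 ≡ 358 (mod 359)  [q = 2: ≢ 1 ✓]
278^2 ≡ 99 (mod 359)  [q = 179: ≢ 1 ✓]
Every test exponent gives a nontrivial residue, hence 278 generates the full group.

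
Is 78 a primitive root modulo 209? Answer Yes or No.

209 = 11 · 19 is a product of two distinct odd primes, so (Z/209Z)^× ≅ (Z/11Z)^× × (Z/19Z)^× is not cyclic.
No primitive root modulo 209 exists; in particular 78 is not one.

No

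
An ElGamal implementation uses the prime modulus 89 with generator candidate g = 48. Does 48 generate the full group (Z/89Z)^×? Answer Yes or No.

φ(89) = 89 − 1 = 88 = 2^3 · 11.
It suffices to check that the order of 48 is not a proper divisor of 88: compute 48^(88/q) for q ∈ {2, 11}.
48^44 ≡ 88 (mod 89)  [q = 2: ≢ 1 ✓]
48^8 ≡ 32 (mod 89)  [q = 11: ≢ 1 ✓]
All checks pass, so 48 has order 88 and is a primitive root modulo 89.

Yes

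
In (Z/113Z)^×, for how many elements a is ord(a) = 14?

φ(113) = 113 − 1 = 112 = 2^4 · 7.
(Z/113Z)^× is cyclic (|G| = 112); a cyclic group of order m has exactly φ(d) elements of each order d | m, and none otherwise.
14 = 2 · 7 divides 112, and φ(14) = 6.

6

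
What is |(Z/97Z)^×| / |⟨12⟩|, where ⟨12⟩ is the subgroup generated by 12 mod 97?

6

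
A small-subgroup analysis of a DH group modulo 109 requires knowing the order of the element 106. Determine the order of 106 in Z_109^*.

54

By Lagrange's theorem, ord_109(106) divides φ(109) = 109 − 1 = 108 = 2^2 · 3^3.
Divisors of 108: 1, 2, 3, 4, 6, 9, 12, 18, 27, 36, 54, 108.
Evaluate successive powers at the divisors of 108:
106^1 ≡ 106 (mod 109)
106^2 ≡ 9 (mod 109)
106^3 ≡ 82 (mod 109)
106^4 ≡ 81 (mod 109)
106^6 ≡ 75 (mod 109)
106^9 ≡ 46 (mod 109)
106^12 ≡ 66 (mod 109)
106^18 ≡ 45 (mod 109)
106^27 ≡ 108 (mod 109)
106^36 ≡ 63 (mod 109)
106^54 ≡ 1 (mod 109) ✓
Therefore the multiplicative order of 106 modulo 109 is 54.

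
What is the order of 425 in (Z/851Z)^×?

The order of 425 must divide φ(851) = φ(23·37) = (23−1)·(37−1) = 22·36 = 792 = 2^3 · 3^2 · 11.
Divisors of 792: 1, 2, 3, 4, 6, 8, 9, 11, 12, 18, 22, 24, 33, 36, 44, 66, 72, 88, 99, 132, 198, 264, 396, 792.
Evaluate successive powers at the divisors of 792:
425^1 ≡ 425 (mod 851)
425^2 ≡ 213 (mod 851)
425^3 ≡ 319 (mod 851)
425^4 ≡ 266 (mod 851)
425^6 ≡ 492 (mod 851)
425^8 ≡ 123 (mod 851)
425^9 ≡ 364 (mod 851)
425^11 ≡ 91 (mod 851)
425^12 ≡ 380 (mod 851)
425^18 ≡ 591 (mod 851)
425^22 ≡ 622 (mod 851)
425^24 ≡ 581 (mod 851)
425^33 ≡ 436 (mod 851)
425^36 ≡ 371 (mod 851)
425^44 ≡ 530 (mod 851)
425^66 ≡ 323 (mod 851)
425^72 ≡ 630 (mod 851)
425^88 ≡ 70 (mod 851)
425^99 ≡ 413 (mod 851)
425^132 ≡ 507 (mod 851)
425^198 ≡ 369 (mod 851)
425^264 ≡ 47 (mod 851)
425^396 ≡ 1 (mod 851) ✓
The smallest such exponent is 396, so the order of 425 is 396.

396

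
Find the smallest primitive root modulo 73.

5

φ(73) = 73 − 1 = 72 = 2^3 · 3^2.
Test candidates g = 2, 3, … against the prime factors q ∈ {2, 3} of φ(73): g is a generator iff g^(72/q) ≢ 1 for every such q.
g = 2: 2^36 ≡ 1 — hits 1, so not a primitive root.
g = 3: 3^36 ≡ 1 — hits 1, so not a primitive root.
g = 4: 4^36 ≡ 1 — hits 1, so not a primitive root.
g = 5: 5^36 ≡ 72; 5^24 ≡ 8 — none is 1, so 5 is a primitive root.
So 5 is the smallest generator of (Z/73Z)^×.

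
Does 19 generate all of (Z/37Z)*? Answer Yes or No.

Yes

φ(37) = 37 − 1 = 36 = 2^2 · 3^2.
19 is a primitive root mod 37 iff 19^(φ(37)/q) ≢ 1 for every prime q | φ(37), i.e. q ∈ {2, 3}.
19^18 ≡ 36 (mod 37)  [q = 2: ≢ 1 ✓]
19^12 ≡ 10 (mod 37)  [q = 3: ≢ 1 ✓]
All checks pass, so 19 has order 36 and is a primitive root modulo 37.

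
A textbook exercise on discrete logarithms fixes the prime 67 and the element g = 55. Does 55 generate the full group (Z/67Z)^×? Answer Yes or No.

φ(67) = 67 − 1 = 66 = 2 · 3 · 11.
Test 55^(66/q) mod 67 for each prime factor q of 66:
55^33 ≡ 1 (mod 67)  [q = 2: ≡ 1 ✗]
55^22 ≡ 29 (mod 67)  [q = 3: ≢ 1 ✓]
55^6 ≡ 62 (mod 67)  [q = 11: ≢ 1 ✓]
The check at q = 2 fails, so 55 generates a proper subgroup.

No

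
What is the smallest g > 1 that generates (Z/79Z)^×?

3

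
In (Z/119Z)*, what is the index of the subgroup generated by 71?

6

By Lagrange's theorem, ord_119(71) divides φ(119) = φ(7·17) = (7−1)·(17−1) = 6·16 = 96 = 2^5 · 3.
Divisors of 96: 1, 2, 3, 4, 6, 8, 12, 16, 24, 32, 48, 96.
Test each divisor d:
71^1 ≡ 71
71^2 ≡ 43
71^3 ≡ 78
71^4 ≡ 64
71^6 ≡ 15
71^8 ≡ 50
71^12 ≡ 106
71^16 ≡ 1
The order of 71 is 16, so the subgroup it generates has 16 elements.
Index = |(Z/119Z)^×| / |⟨71⟩| = 96 / 16 = 6.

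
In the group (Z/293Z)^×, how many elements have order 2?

φ(293) = 293 − 1 = 292 = 2^2 · 73.
(Z/293Z)^× is cyclic (|G| = 292); a cyclic group of order m has exactly φ(d) elements of each order d | m, and none otherwise.
2 | 292, and φ(2) = 2 − 1 = 1.

1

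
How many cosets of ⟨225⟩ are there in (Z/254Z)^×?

2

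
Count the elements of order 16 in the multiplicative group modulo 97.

φ(97) = 97 − 1 = 96 = 2^5 · 3.
Since (Z/97Z)^× is cyclic of order 96, the number of elements of order d is φ(d) when d | 96 and 0 otherwise.
16 = 2^4 divides 96, and φ(16) = 8.

8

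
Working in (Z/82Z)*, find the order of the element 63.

40

By Lagrange's theorem, ord_82(63) divides φ(82) = φ(2)·φ(41) = 1·40 = 40 = 2^3 · 5.
Divisors of 40: 1, 2, 4, 5, 8, 10, 20, 40.
Test each divisor d:
63^1 ≡ 63 (mod 82)
63^2 ≡ 33 (mod 82)
63^4 ≡ 23 (mod 82)
63^5 ≡ 55 (mod 82)
63^8 ≡ 37 (mod 82)
63^10 ≡ 73 (mod 82)
63^20 ≡ 81 (mod 82)
63^40 ≡ 1 (mod 82) ✓
The smallest such exponent is 40, so the order of 63 is 40.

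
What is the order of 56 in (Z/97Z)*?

Since 56 ∈ (Z/97Z)^×, its order divides φ(97) = 97 − 1 = 96 = 2^5 · 3.
Divisors of 96: 1, 2, 3, 4, 6, 8, 12, 16, 24, 32, 48, 96.
Check 56^d mod 97 for each divisor in increasing order:
56^1 ≡ 56
56^2 ≡ 32
56^3 ≡ 46
56^4 ≡ 54
56^6 ≡ 79
56^8 ≡ 6
56^12 ≡ 33
56^16 ≡ 36
56^24 ≡ 22
56^32 ≡ 35
56^48 ≡ 96
56^96 ≡ 1
So ord_97(56) = 96.

96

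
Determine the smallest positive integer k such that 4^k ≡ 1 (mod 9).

3

ord(4) | φ(9) = φ(3^2) = 3·(3−1) = 6 = 2 · 3.
Divisors of 6: 1, 2, 3, 6.
Evaluate successive powers at the divisors of 6:
4^1 ≡ 4 (mod 9)
4^2 ≡ 7 (mod 9)
4^3 ≡ 1 (mod 9) ✓
The smallest such exponent is 3, so the order of 4 is 3.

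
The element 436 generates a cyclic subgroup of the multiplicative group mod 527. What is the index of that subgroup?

6

By Lagrange's theorem, ord_527(436) divides φ(527) = φ(17·31) = (17−1)·(31−1) = 16·30 = 480 = 2^5 · 3 · 5.
Divisors of 480: 1, 2, 3, 4, 5, 6, 8, 10, 12, 15, 16, 20, 24, 30, 32, 40, 48, 60, 80, 96, 120, 160, 240, 480.
Evaluate successive powers at the divisors of 480:
436^1 ≡ 436
436^2 ≡ 376
436^3 ≡ 39
436^4 ≡ 140
436^5 ≡ 435
436^6 ≡ 467
436^8 ≡ 101
436^10 ≡ 32
436^12 ≡ 438
436^15 ≡ 218
436^16 ≡ 188
436^20 ≡ 497
436^24 ≡ 16
436^30 ≡ 94
436^32 ≡ 35
436^40 ≡ 373
436^48 ≡ 256
436^60 ≡ 404
436^80 ≡ 1
So ord_527(436) = 80, hence |⟨436⟩| = 80.
The index is φ(527) / ord(436) = 480 / 80 = 6.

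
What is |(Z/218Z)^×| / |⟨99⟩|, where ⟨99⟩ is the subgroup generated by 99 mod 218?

1

ord(99) | φ(218) = φ(2)·φ(109) = 1·108 = 108 = 2^2 · 3^3.
Divisors of 108: 1, 2, 3, 4, 6, 9, 12, 18, 27, 36, 54, 108.
Compute 99^d (mod 218) for the divisors d until we hit 1:
99^1 ≡ 99 (mod 218)
99^2 ≡ 209 (mod 218)
99^3 ≡ 199 (mod 218)
99^4 ≡ 81 (mod 218)
99^6 ≡ 143 (mod 218)
99^9 ≡ 117 (mod 218)
99^12 ≡ 175 (mod 218)
99^18 ≡ 173 (mod 218)
99^27 ≡ 185 (mod 218)
99^36 ≡ 63 (mod 218)
99^54 ≡ 217 (mod 218)
99^108 ≡ 1 (mod 218) ✓
The order of 99 is 108, so the subgroup it generates has 108 elements.
[(Z/218Z)^× : ⟨99⟩] = 108/108 = 1.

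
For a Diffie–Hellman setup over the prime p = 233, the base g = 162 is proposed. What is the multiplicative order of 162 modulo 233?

58

ord(162) | φ(233) = 233 − 1 = 232 = 2^3 · 29.
Divisors of 232: 1, 2, 4, 8, 29, 58, 116, 232.
Test each divisor d:
162^1 ≡ 162 (mod 233)
162^2 ≡ 148 (mod 233)
162^4 ≡ 2 (mod 233)
162^8 ≡ 4 (mod 233)
162^29 ≡ 232 (mod 233)
162^58 ≡ 1 (mod 233) ✓
The smallest such exponent is 58, so the order of 162 is 58.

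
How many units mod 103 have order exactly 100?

0

φ(103) = 103 − 1 = 102 = 2 · 3 · 17.
(Z/103Z)^× is cyclic (|G| = 102); a cyclic group of order m has exactly φ(d) elements of each order d | m, and none otherwise.
Since 100 ∤ 102, the count is 0.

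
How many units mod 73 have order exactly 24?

8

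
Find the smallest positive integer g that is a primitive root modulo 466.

φ(466) = φ(2)·φ(233) = 1·232 = 232 = 2^3 · 29.
Test candidates g = 2, 3, … against the prime factors q ∈ {2, 29} of φ(466): g is a generator iff g^(232/q) ≢ 1 for every such q.
g = 2: gcd(2, 466) = 2 > 1, not a unit — skip.
g = 3: 3^116 ≡ 465; 3^8 ≡ 37 — none is 1, so 3 is a primitive root.
So 3 is the smallest generator of (Z/466Z)^×.

3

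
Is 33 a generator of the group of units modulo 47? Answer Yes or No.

Yes

φ(47) = 47 − 1 = 46 = 2 · 23.
An element g generates (Z/47Z)^× iff g^(46/q) ≢ 1 (mod 47) for each prime q ∈ {2, 23}.
33^23 ≡ 46 (mod 47)  [q = 2: ≢ 1 ✓]
33^2 ≡ 8 (mod 47)  [q = 23: ≢ 1 ✓]
None equal 1, so ord_47(33) = 46: 33 is a primitive root.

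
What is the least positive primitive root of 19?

2

φ(19) = 19 − 1 = 18 = 2 · 3^2.
Test candidates g = 2, 3, … against the prime factors q ∈ {2, 3} of φ(19): g is a generator iff g^(18/q) ≢ 1 for every such q.
g = 2: 2^9 ≡ 18; 2^6 ≡ 7 — none is 1, so 2 is a primitive root.
So 2 is the smallest generator of (Z/19Z)^×.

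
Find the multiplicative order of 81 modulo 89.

22

By Lagrange's theorem, ord_89(81) divides φ(89) = 89 − 1 = 88 = 2^3 · 11.
Divisors of 88: 1, 2, 4, 8, 11, 22, 44, 88.
Test each divisor d:
81^1 ≡ 81
81^2 ≡ 64
81^4 ≡ 2
81^8 ≡ 4
81^11 ≡ 88
81^22 ≡ 1
Therefore the multiplicative order of 81 modulo 89 is 22.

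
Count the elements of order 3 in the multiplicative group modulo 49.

2

φ(49) = φ(7^2) = 7·(7−1) = 42 = 2 · 3 · 7.
In a cyclic group of order 42, there are φ(d) elements of order d for each divisor d of 42, and zero for non-divisors.
3 | 42, and φ(3) = 3 − 1 = 2.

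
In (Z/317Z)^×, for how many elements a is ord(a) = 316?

φ(317) = 317 − 1 = 316 = 2^2 · 79.
In a cyclic group of order 316, there are φ(d) elements of order d for each divisor d of 316, and zero for non-divisors.
316 = 2^2 · 79 divides 316, and φ(316) = 156.

156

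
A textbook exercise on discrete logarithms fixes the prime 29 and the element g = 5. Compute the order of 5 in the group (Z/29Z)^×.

14

Since 5 ∈ (Z/29Z)^×, its order divides φ(29) = 29 − 1 = 28 = 2^2 · 7.
Divisors of 28: 1, 2, 4, 7, 14, 28.
Evaluate successive powers at the divisors of 28:
5^1 ≡ 5 (mod 29)
5^2 ≡ 25 (mod 29)
5^4 ≡ 16 (mod 29)
5^7 ≡ 28 (mod 29)
5^14 ≡ 1 (mod 29) ✓
Therefore the multiplicative order of 5 modulo 29 is 14.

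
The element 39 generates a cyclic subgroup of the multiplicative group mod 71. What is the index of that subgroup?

5

Since 39 ∈ (Z/71Z)^×, its order divides φ(71) = 71 − 1 = 70 = 2 · 5 · 7.
Divisors of 70: 1, 2, 5, 7, 10, 14, 35, 70.
Test each divisor d:
39^1 ≡ 39
39^2 ≡ 30
39^5 ≡ 26
39^7 ≡ 70
39^10 ≡ 37
39^14 ≡ 1
Thus |⟨39⟩| = ord(39) = 14.
[(Z/71Z)^× : ⟨39⟩] = 70/14 = 5.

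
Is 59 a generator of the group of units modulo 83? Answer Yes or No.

No

φ(83) = 83 − 1 = 82 = 2 · 41.
59 is a primitive root mod 83 iff 59^(φ(83)/q) ≢ 1 for every prime q | φ(83), i.e. q ∈ {2, 41}.
59^41 ≡ 1 (mod 83)  [q = 2: ≡ 1 ✗]
59^2 ≡ 78 (mod 83)  [q = 41: ≢ 1 ✓]
Since 59^41 ≡ 1, the order of 59 divides 41 < 82, so 59 is not a primitive root.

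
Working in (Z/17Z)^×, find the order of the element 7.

ord(7) | φ(17) = 17 − 1 = 16 = 2^4.
Divisors of 16: 1, 2, 4, 8, 16.
Evaluate successive powers at the divisors of 16:
7^1 ≡ 7 (mod 17)
7^2 ≡ 15 (mod 17)
7^4 ≡ 4 (mod 17)
7^8 ≡ 16 (mod 17)
7^16 ≡ 1 (mod 17) ✓
Hence ord(7) = 16.

16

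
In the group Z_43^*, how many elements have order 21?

12

φ(43) = 43 − 1 = 42 = 2 · 3 · 7.
In a cyclic group of order 42, there are φ(d) elements of order d for each divisor d of 42, and zero for non-divisors.
21 = 3 · 7 divides 42, and φ(21) = 12.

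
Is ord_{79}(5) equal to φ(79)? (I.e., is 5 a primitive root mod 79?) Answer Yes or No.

No

φ(79) = 79 − 1 = 78 = 2 · 3 · 13.
It suffices to check that the order of 5 is not a proper divisor of 78: compute 5^(78/q) for q ∈ {2, 3, 13}.
5^39 ≡ 1 (mod 79)  [q = 2: ≡ 1 ✗]
5^26 ≡ 55 (mod 79)  [q = 3: ≢ 1 ✓]
5^6 ≡ 62 (mod 79)  [q = 13: ≢ 1 ✓]
5^39 ≡ 1 shows ord(5) | 39, strictly less than φ(79); not a primitive root.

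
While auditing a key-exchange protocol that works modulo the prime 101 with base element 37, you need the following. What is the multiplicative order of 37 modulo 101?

25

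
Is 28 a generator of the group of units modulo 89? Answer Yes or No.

φ(89) = 89 − 1 = 88 = 2^3 · 11.
28 is a primitive root mod 89 iff 28^(φ(89)/q) ≢ 1 for every prime q | φ(89), i.e. q ∈ {2, 11}.
28^44 ≡ 88 (mod 89)  [q = 2: ≢ 1 ✓]
28^8 ≡ 39 (mod 89)  [q = 11: ≢ 1 ✓]
All checks pass, so 28 has order 88 and is a primitive root modulo 89.

Yes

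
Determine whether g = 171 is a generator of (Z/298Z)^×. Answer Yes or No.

No

φ(298) = φ(2)·φ(149) = 1·148 = 148 = 2^2 · 37.
An element g generates (Z/298Z)^× iff g^(148/q) ≢ 1 (mod 298) for each prime q ∈ {2, 37}.
171^74 ≡ 1 (mod 298)  [q = 2: ≡ 1 ✗]
171^4 ≡ 177 (mod 298)  [q = 37: ≢ 1 ✓]
The check at q = 2 fails, so 171 generates a proper subgroup.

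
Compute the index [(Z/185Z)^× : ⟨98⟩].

Since 98 ∈ (Z/185Z)^×, its order divides φ(185) = φ(5·37) = (5−1)·(37−1) = 4·36 = 144 = 2^4 · 3^2.
Divisors of 144: 1, 2, 3, 4, 6, 8, 9, 12, 16, 18, 24, 36, 48, 72, 144.
Check 98^d mod 185 for each divisor in increasing order:
98^1 ≡ 98
98^2 ≡ 169
98^3 ≡ 97
98^4 ≡ 71
98^6 ≡ 159
98^8 ≡ 46
98^9 ≡ 68
98^12 ≡ 121
98^16 ≡ 81
98^18 ≡ 184
98^24 ≡ 26
98^36 ≡ 1
Thus |⟨98⟩| = ord(98) = 36.
The index is φ(185) / ord(98) = 144 / 36 = 4.

4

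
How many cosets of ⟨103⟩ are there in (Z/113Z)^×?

The order of 103 must divide φ(113) = 113 − 1 = 112 = 2^4 · 7.
Divisors of 112: 1, 2, 4, 7, 8, 14, 16, 28, 56, 112.
Test each divisor d:
103^1 ≡ 103 (mod 113)
103^2 ≡ 100 (mod 113)
103^4 ≡ 56 (mod 113)
103^7 ≡ 48 (mod 113)
103^8 ≡ 85 (mod 113)
103^14 ≡ 44 (mod 113)
103^16 ≡ 106 (mod 113)
103^28 ≡ 15 (mod 113)
103^56 ≡ 112 (mod 113)
103^112 ≡ 1 (mod 113) ✓
So ord_113(103) = 112, hence |⟨103⟩| = 112.
The index is φ(113) / ord(103) = 112 / 112 = 1.

1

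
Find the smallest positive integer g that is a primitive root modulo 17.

φ(17) = 17 − 1 = 16 = 2^4.
g is a primitive root iff g^(16/q) ≢ 1 (mod 17) for each prime q ∈ {2}.
g = 2: 2^8 ≡ 1 — hits 1, so not a primitive root.
g = 3: 3^8 ≡ 16 — none is 1, so 3 is a primitive root.
The smallest primitive root modulo 17 is 3.

3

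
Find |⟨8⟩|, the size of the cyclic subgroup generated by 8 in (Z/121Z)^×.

By Lagrange's theorem, ord_121(8) divides φ(121) = φ(11^2) = 11·(11−1) = 110 = 2 · 5 · 11.
Divisors of 110: 1, 2, 5, 10, 11, 22, 55, 110.
Compute 8^d (mod 121) for the divisors d until we hit 1:
8^1 ≡ 8
8^2 ≡ 64
8^5 ≡ 98
8^10 ≡ 45
8^11 ≡ 118
8^22 ≡ 9
8^55 ≡ 120
8^110 ≡ 1
The smallest such exponent is 110, so the order of 8 is 110.

110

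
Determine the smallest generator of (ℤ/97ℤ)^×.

5

φ(97) = 97 − 1 = 96 = 2^5 · 3.
Test candidates g = 2, 3, … against the prime factors q ∈ {2, 3} of φ(97): g is a generator iff g^(96/q) ≢ 1 for every such q.
g = 2: 2^48 ≡ 1 — hits 1, so not a primitive root.
g = 3: 3^48 ≡ 1 — hits 1, so not a primitive root.
g = 4: 4^48 ≡ 1 — hits 1, so not a primitive root.
g = 5: 5^48 ≡ 96; 5^32 ≡ 35 — none is 1, so 5 is a primitive root.
The smallest primitive root modulo 97 is 5.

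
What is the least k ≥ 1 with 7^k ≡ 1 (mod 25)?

4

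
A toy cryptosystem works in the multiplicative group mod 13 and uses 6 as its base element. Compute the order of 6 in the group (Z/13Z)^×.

12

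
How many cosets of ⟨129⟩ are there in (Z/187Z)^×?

By Lagrange's theorem, ord_187(129) divides φ(187) = φ(11·17) = (11−1)·(17−1) = 10·16 = 160 = 2^5 · 5.
Divisors of 160: 1, 2, 4, 5, 8, 10, 16, 20, 32, 40, 80, 160.
Check 129^d mod 187 for each divisor in increasing order:
129^1 ≡ 129 (mod 187)
129^2 ≡ 185 (mod 187)
129^4 ≡ 4 (mod 187)
129^5 ≡ 142 (mod 187)
129^8 ≡ 16 (mod 187)
129^10 ≡ 155 (mod 187)
129^16 ≡ 69 (mod 187)
129^20 ≡ 89 (mod 187)
129^32 ≡ 86 (mod 187)
129^40 ≡ 67 (mod 187)
129^80 ≡ 1 (mod 187) ✓
Thus |⟨129⟩| = ord(129) = 80.
The index is φ(187) / ord(129) = 160 / 80 = 2.

2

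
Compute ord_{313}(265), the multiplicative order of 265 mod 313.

ord(265) | φ(313) = 313 − 1 = 312 = 2^3 · 3 · 13.
Divisors of 312: 1, 2, 3, 4, 6, 8, 12, 13, 24, 26, 39, 52, 78, 104, 156, 312.
Test each divisor d:
265^1 ≡ 265 (mod 313)
265^2 ≡ 113 (mod 313)
265^3 ≡ 210 (mod 313)
265^4 ≡ 249 (mod 313)
265^6 ≡ 280 (mod 313)
265^8 ≡ 27 (mod 313)
265^12 ≡ 150 (mod 313)
265^13 ≡ 312 (mod 313)
265^24 ≡ 277 (mod 313)
265^26 ≡ 1 (mod 313) ✓
Therefore the multiplicative order of 265 modulo 313 is 26.

26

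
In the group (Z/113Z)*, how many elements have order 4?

2

φ(113) = 113 − 1 = 112 = 2^4 · 7.
In a cyclic group of order 112, there are φ(d) elements of order d for each divisor d of 112, and zero for non-divisors.
4 = 2^2 divides 112, and φ(4) = 2.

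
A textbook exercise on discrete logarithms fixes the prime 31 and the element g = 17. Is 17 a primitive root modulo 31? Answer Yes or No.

Yes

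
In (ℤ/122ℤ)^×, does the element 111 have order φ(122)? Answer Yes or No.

No

φ(122) = φ(2)·φ(61) = 1·60 = 60 = 2^2 · 3 · 5.
111 is a primitive root mod 122 iff 111^(φ(122)/q) ≢ 1 for every prime q | φ(122), i.e. q ∈ {2, 3, 5}.
111^30 ≡ 121 (mod 122)  [q = 2: ≢ 1 ✓]
111^20 ≡ 1 (mod 122)  [q = 3: ≡ 1 ✗]
111^12 ≡ 1 (mod 122)  [q = 5: ≡ 1 ✗]
111^20 ≡ 1 shows ord(111) | 20, strictly less than φ(122); not a primitive root.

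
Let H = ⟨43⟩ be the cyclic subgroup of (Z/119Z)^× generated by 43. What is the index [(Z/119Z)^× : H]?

Since 43 ∈ (Z/119Z)^×, its order divides φ(119) = φ(7·17) = (7−1)·(17−1) = 6·16 = 96 = 2^5 · 3.
Divisors of 96: 1, 2, 3, 4, 6, 8, 12, 16, 24, 32, 48, 96.
Test each divisor d:
43^1 ≡ 43 (mod 119)
43^2 ≡ 64 (mod 119)
43^3 ≡ 15 (mod 119)
43^4 ≡ 50 (mod 119)
43^6 ≡ 106 (mod 119)
43^8 ≡ 1 (mod 119) ✓
So ord_119(43) = 8, hence |⟨43⟩| = 8.
[(Z/119Z)^× : ⟨43⟩] = 96/8 = 12.

12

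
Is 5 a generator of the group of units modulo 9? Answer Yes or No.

Yes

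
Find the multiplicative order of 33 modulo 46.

ord(33) | φ(46) = φ(2)·φ(23) = 1·22 = 22 = 2 · 11.
Divisors of 22: 1, 2, 11, 22.
Test each divisor d:
33^1 ≡ 33
33^2 ≡ 31
33^11 ≡ 45
33^22 ≡ 1
Hence ord(33) = 22.

22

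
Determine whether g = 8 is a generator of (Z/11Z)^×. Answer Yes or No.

Yes

φ(11) = 11 − 1 = 10 = 2 · 5.
An element g generates (Z/11Z)^× iff g^(10/q) ≢ 1 (mod 11) for each prime q ∈ {2, 5}.
8^5 ≡ 10 (mod 11)  [q = 2: ≢ 1 ✓]
8^2 ≡ 9 (mod 11)  [q = 5: ≢ 1 ✓]
All checks pass, so 8 has order 10 and is a primitive root modulo 11.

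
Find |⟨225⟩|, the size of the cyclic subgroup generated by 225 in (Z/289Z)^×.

68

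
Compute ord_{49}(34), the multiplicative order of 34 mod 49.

ord(34) | φ(49) = φ(7^2) = 7·(7−1) = 42 = 2 · 3 · 7.
Divisors of 42: 1, 2, 3, 6, 7, 14, 21, 42.
Check 34^d mod 49 for each divisor in increasing order:
34^1 ≡ 34 (mod 49)
34^2 ≡ 29 (mod 49)
34^3 ≡ 6 (mod 49)
34^6 ≡ 36 (mod 49)
34^7 ≡ 48 (mod 49)
34^14 ≡ 1 (mod 49) ✓
The smallest such exponent is 14, so the order of 34 is 14.

14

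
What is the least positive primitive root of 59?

φ(59) = 59 − 1 = 58 = 2 · 29.
g is a primitive root iff g^(58/q) ≢ 1 (mod 59) for each prime q ∈ {2, 29}.
g = 2: 2^29 ≡ 58; 2^2 ≡ 4 — none is 1, so 2 is a primitive root.
The smallest primitive root modulo 59 is 2.

2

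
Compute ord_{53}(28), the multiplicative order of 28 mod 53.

13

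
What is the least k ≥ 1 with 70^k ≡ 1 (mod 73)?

The order of 70 must divide φ(73) = 73 − 1 = 72 = 2^3 · 3^2.
Divisors of 72: 1, 2, 3, 4, 6, 8, 9, 12, 18, 24, 36, 72.
Evaluate successive powers at the divisors of 72:
70^1 ≡ 70 (mod 73)
70^2 ≡ 9 (mod 73)
70^3 ≡ 46 (mod 73)
70^4 ≡ 8 (mod 73)
70^6 ≡ 72 (mod 73)
70^8 ≡ 64 (mod 73)
70^9 ≡ 27 (mod 73)
70^12 ≡ 1 (mod 73) ✓
Therefore the multiplicative order of 70 modulo 73 is 12.

12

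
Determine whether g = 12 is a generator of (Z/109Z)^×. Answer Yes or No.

No

φ(109) = 109 − 1 = 108 = 2^2 · 3^3.
It suffices to check that the order of 12 is not a proper divisor of 108: compute 12^(108/q) for q ∈ {2, 3}.
12^54 ≡ 1 (mod 109)  [q = 2: ≡ 1 ✗]
12^36 ≡ 63 (mod 109)  [q = 3: ≢ 1 ✓]
12^54 ≡ 1 shows ord(12) | 54, strictly less than φ(109); not a primitive root.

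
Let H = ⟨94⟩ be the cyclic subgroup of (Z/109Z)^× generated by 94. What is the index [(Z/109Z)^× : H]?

2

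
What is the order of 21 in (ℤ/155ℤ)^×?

Since 21 ∈ (Z/155Z)^×, its order divides φ(155) = φ(5·31) = (5−1)·(31−1) = 4·30 = 120 = 2^3 · 3 · 5.
Divisors of 120: 1, 2, 3, 4, 5, 6, 8, 10, 12, 15, 20, 24, 30, 40, 60, 120.
Check 21^d mod 155 for each divisor in increasing order:
21^1 ≡ 21 (mod 155)
21^2 ≡ 131 (mod 155)
21^3 ≡ 116 (mod 155)
21^4 ≡ 111 (mod 155)
21^5 ≡ 6 (mod 155)
21^6 ≡ 126 (mod 155)
21^8 ≡ 76 (mod 155)
21^10 ≡ 36 (mod 155)
21^12 ≡ 66 (mod 155)
21^15 ≡ 61 (mod 155)
21^20 ≡ 56 (mod 155)
21^24 ≡ 16 (mod 155)
21^30 ≡ 1 (mod 155) ✓
The smallest such exponent is 30, so the order of 21 is 30.

30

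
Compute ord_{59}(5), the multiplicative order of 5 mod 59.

By Lagrange's theorem, ord_59(5) divides φ(59) = 59 − 1 = 58 = 2 · 29.
Divisors of 58: 1, 2, 29, 58.
Check 5^d mod 59 for each divisor in increasing order:
5^1 ≡ 5 (mod 59)
5^2 ≡ 25 (mod 59)
5^29 ≡ 1 (mod 59) ✓
Therefore the multiplicative order of 5 modulo 59 is 29.

29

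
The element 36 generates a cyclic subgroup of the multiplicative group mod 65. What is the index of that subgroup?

ord(36) | φ(65) = φ(5·13) = (5−1)·(13−1) = 4·12 = 48 = 2^4 · 3.
Divisors of 48: 1, 2, 3, 4, 6, 8, 12, 16, 24, 48.
Compute 36^d (mod 65) for the divisors d until we hit 1:
36^1 ≡ 36
36^2 ≡ 61
36^3 ≡ 51
36^4 ≡ 16
36^6 ≡ 1
The order of 36 is 6, so the subgroup it generates has 6 elements.
The index is φ(65) / ord(36) = 48 / 6 = 8.

8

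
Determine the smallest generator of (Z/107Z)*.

φ(107) = 107 − 1 = 106 = 2 · 53.
Test candidates g = 2, 3, … against the prime factors q ∈ {2, 53} of φ(107): g is a generator iff g^(106/q) ≢ 1 for every such q.
g = 2: 2^53 ≡ 106; 2^2 ≡ 4 — none is 1, so 2 is a primitive root.
The smallest primitive root modulo 107 is 2.

2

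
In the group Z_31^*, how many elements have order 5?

4

φ(31) = 31 − 1 = 30 = 2 · 3 · 5.
Since (Z/31Z)^× is cyclic of order 30, the number of elements of order d is φ(d) when d | 30 and 0 otherwise.
5 | 30, and φ(5) = 5 − 1 = 4.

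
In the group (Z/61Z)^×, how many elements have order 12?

φ(61) = 61 − 1 = 60 = 2^2 · 3 · 5.
(Z/61Z)^× is cyclic (|G| = 60); a cyclic group of order m has exactly φ(d) elements of each order d | m, and none otherwise.
12 = 2^2 · 3 divides 60, and φ(12) = 4.

4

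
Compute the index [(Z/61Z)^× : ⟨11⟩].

15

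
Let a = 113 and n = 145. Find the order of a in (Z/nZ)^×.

Since 113 ∈ (Z/145Z)^×, its order divides φ(145) = φ(5·29) = (5−1)·(29−1) = 4·28 = 112 = 2^4 · 7.
Divisors of 112: 1, 2, 4, 7, 8, 14, 16, 28, 56, 112.
Compute 113^d (mod 145) for the divisors d until we hit 1:
113^1 ≡ 113 (mod 145)
113^2 ≡ 9 (mod 145)
113^4 ≡ 81 (mod 145)
113^7 ≡ 17 (mod 145)
113^8 ≡ 36 (mod 145)
113^14 ≡ 144 (mod 145)
113^16 ≡ 136 (mod 145)
113^28 ≡ 1 (mod 145) ✓
The smallest such exponent is 28, so the order of 113 is 28.

28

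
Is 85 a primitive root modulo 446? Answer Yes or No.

Yes

φ(446) = φ(2)·φ(223) = 1·222 = 222 = 2 · 3 · 37.
An element g generates (Z/446Z)^× iff g^(222/q) ≢ 1 (mod 446) for each prime q ∈ {2, 3, 37}.
85^111 ≡ 445 (mod 446)  [q = 2: ≢ 1 ✓]
85^74 ≡ 39 (mod 446)  [q = 3: ≢ 1 ✓]
85^6 ≡ 289 (mod 446)  [q = 37: ≢ 1 ✓]
None equal 1, so ord_446(85) = 222: 85 is a primitive root.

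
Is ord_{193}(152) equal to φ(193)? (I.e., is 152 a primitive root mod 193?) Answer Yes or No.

Yes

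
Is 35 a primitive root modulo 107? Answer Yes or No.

φ(107) = 107 − 1 = 106 = 2 · 53.
35 is a primitive root mod 107 iff 35^(φ(107)/q) ≢ 1 for every prime q | φ(107), i.e. q ∈ {2, 53}.
35^53 ≡ 1 (mod 107)  [q = 2: ≡ 1 ✗]
35^2 ≡ 48 (mod 107)  [q = 53: ≢ 1 ✓]
Since 35^53 ≡ 1, the order of 35 divides 53 < 106, so 35 is not a primitive root.

No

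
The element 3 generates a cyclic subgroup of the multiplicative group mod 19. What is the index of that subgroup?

1

Since 3 ∈ (Z/19Z)^×, its order divides φ(19) = 19 − 1 = 18 = 2 · 3^2.
Divisors of 18: 1, 2, 3, 6, 9, 18.
Evaluate successive powers at the divisors of 18:
3^1 ≡ 3 (mod 19)
3^2 ≡ 9 (mod 19)
3^3 ≡ 8 (mod 19)
3^6 ≡ 7 (mod 19)
3^9 ≡ 18 (mod 19)
3^18 ≡ 1 (mod 19) ✓
So ord_19(3) = 18, hence |⟨3⟩| = 18.
The index is φ(19) / ord(3) = 18 / 18 = 1.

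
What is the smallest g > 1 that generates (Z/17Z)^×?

3

φ(17) = 17 − 1 = 16 = 2^4.
g is a primitive root iff g^(16/q) ≢ 1 (mod 17) for each prime q ∈ {2}.
g = 2: 2^8 ≡ 1 — hits 1, so not a primitive root.
g = 3: 3^8 ≡ 16 — none is 1, so 3 is a primitive root.
So 3 is the smallest generator of (Z/17Z)^×.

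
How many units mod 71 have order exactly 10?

4

φ(71) = 71 − 1 = 70 = 2 · 5 · 7.
(Z/71Z)^× is cyclic (|G| = 70); a cyclic group of order m has exactly φ(d) elements of each order d | m, and none otherwise.
10 = 2 · 5 divides 70, and φ(10) = 4.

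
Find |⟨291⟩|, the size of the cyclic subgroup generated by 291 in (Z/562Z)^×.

28

Since 291 ∈ (Z/562Z)^×, its order divides φ(562) = φ(2)·φ(281) = 1·280 = 280 = 2^3 · 5 · 7.
Divisors of 280: 1, 2, 4, 5, 7, 8, 10, 14, 20, 28, 35, 40, 56, 70, 140, 280.
Evaluate successive powers at the divisors of 280:
291^1 ≡ 291
291^2 ≡ 381
291^4 ≡ 165
291^5 ≡ 245
291^7 ≡ 53
291^8 ≡ 249
291^10 ≡ 453
291^14 ≡ 561
291^20 ≡ 79
291^28 ≡ 1
So ord_562(291) = 28.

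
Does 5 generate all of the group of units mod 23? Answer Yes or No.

φ(23) = 23 − 1 = 22 = 2 · 11.
It suffices to check that the order of 5 is not a proper divisor of 22: compute 5^(22/q) for q ∈ {2, 11}.
5^11 ≡ 22 (mod 23)  [q = 2: ≢ 1 ✓]
5^2 ≡ 2 (mod 23)  [q = 11: ≢ 1 ✓]
All checks pass, so 5 has order 22 and is a primitive root modulo 23.

Yes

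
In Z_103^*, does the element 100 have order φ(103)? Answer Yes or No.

No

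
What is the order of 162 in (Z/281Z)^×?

35

The order of 162 must divide φ(281) = 281 − 1 = 280 = 2^3 · 5 · 7.
Divisors of 280: 1, 2, 4, 5, 7, 8, 10, 14, 20, 28, 35, 40, 56, 70, 140, 280.
Check 162^d mod 281 for each divisor in increasing order:
162^1 ≡ 162 (mod 281)
162^2 ≡ 111 (mod 281)
162^4 ≡ 238 (mod 281)
162^5 ≡ 59 (mod 281)
162^7 ≡ 86 (mod 281)
162^8 ≡ 163 (mod 281)
162^10 ≡ 109 (mod 281)
162^14 ≡ 90 (mod 281)
162^20 ≡ 79 (mod 281)
162^28 ≡ 232 (mod 281)
162^35 ≡ 1 (mod 281) ✓
Therefore the multiplicative order of 162 modulo 281 is 35.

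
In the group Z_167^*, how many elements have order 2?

φ(167) = 167 − 1 = 166 = 2 · 83.
Since (Z/167Z)^× is cyclic of order 166, the number of elements of order d is φ(d) when d | 166 and 0 otherwise.
2 | 166, and φ(2) = 2 − 1 = 1.

1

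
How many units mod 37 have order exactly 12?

4

φ(37) = 37 − 1 = 36 = 2^2 · 3^2.
Since (Z/37Z)^× is cyclic of order 36, the number of elements of order d is φ(d) when d | 36 and 0 otherwise.
12 = 2^2 · 3 divides 36, and φ(12) = 4.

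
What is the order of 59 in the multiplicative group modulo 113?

The order of 59 must divide φ(113) = 113 − 1 = 112 = 2^4 · 7.
Divisors of 112: 1, 2, 4, 7, 8, 14, 16, 28, 56, 112.
Evaluate successive powers at the divisors of 112:
59^1 ≡ 59 (mod 113)
59^2 ≡ 91 (mod 113)
59^4 ≡ 32 (mod 113)
59^7 ≡ 48 (mod 113)
59^8 ≡ 7 (mod 113)
59^14 ≡ 44 (mod 113)
59^16 ≡ 49 (mod 113)
59^28 ≡ 15 (mod 113)
59^56 ≡ 112 (mod 113)
59^112 ≡ 1 (mod 113) ✓
Hence ord(59) = 112.

112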